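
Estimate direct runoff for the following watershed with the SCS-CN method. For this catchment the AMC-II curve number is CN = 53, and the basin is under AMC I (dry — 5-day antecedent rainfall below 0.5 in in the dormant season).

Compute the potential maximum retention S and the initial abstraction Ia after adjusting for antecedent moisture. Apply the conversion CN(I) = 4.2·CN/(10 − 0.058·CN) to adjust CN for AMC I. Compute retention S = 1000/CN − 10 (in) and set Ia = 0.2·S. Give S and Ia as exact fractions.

S = 23500/1113 in ≈ 21.114 in; Ia = 4700/1113 in ≈ 4.223 in

Dry (AMC I): CN(I) = 4.2·53/(10 − 0.058·53) = (1113/5)/(3463/500) = 111300/3463 ≈ 32.140
Max retention: S = 1000/(111300/3463) − 10 = 23500/1113 in (≈ 21.114 in)
Ia = 0.2S: 0.2·21.114 = 4.223 in (exactly 4700/1113)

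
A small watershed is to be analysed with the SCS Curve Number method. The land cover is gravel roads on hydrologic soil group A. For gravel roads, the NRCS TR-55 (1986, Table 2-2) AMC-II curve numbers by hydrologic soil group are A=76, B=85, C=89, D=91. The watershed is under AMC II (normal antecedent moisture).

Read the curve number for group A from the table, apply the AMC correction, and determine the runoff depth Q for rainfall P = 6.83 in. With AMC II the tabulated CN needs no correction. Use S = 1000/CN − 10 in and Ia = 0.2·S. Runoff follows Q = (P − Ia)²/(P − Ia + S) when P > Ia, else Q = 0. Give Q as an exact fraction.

NRCS table: gravel roads, soil group A → CN(II) = 76
CN(II) = 76; AMC II needs no correction.
S = 1000/76 − 10 = 60/19 in ≈ 3.158 in
Initial abstraction Ia = S/5 = (60/19)/5 = 12/19 ≈ 0.632 in
Excess rainfall: 6.830 − 0.632 = 6.198 in; P > Ia so Q > 0
Q: (11777/1900)² ÷ (17777/1900) = 138697729/33776300 in (≈ 4.106 in)

Q = 138697729/33776300 in ≈ 4.106 in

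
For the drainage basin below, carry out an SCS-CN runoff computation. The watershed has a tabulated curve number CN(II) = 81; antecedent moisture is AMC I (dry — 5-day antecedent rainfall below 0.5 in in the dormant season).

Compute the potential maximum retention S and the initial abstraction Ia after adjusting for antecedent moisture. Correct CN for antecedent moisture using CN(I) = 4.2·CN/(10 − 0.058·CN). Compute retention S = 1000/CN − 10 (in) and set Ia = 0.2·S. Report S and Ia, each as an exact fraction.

S = 9500/1701 in ≈ 5.585 in; Ia = 1900/1701 in ≈ 1.117 in

Dry (AMC I): CN(I) = 4.2·81/(10 − 0.058·81) = (1701/5)/(2651/500) = 170100/2651 ≈ 64.164
Max retention: S = 1000/(170100/2651) − 10 = 9500/1701 in (≈ 5.585 in)
Ia = 0.2S: 0.2·5.585 = 1.117 in (exactly 1900/1701)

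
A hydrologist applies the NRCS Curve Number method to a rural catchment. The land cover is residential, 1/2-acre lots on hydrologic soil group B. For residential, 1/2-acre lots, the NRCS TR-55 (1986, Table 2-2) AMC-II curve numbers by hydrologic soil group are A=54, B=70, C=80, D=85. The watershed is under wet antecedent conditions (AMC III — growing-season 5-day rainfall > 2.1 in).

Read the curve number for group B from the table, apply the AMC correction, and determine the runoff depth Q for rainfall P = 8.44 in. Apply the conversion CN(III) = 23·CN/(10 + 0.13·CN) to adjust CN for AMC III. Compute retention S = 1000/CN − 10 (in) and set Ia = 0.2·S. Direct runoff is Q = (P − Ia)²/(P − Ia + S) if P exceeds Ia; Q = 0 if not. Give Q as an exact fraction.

NRCS table: residential, 1/2-acre lots, soil group B → CN(II) = 70
CN(III) from CN(II)=70: (23·70)/(10 + 0.13·70) = 16100/191 ≈ 84.293
Retention S: 1000/CN − 10 with CN=84.293 → S = 300/161 ≈ 1.863 in
Ia = 0.2·(300/161) = 60/161 in ≈ 0.373 in
P − Ia = 8.440 − 0.373 = 32471/4025 ≈ 8.067 in (> 0, runoff occurs)
Q: (32471/4025)² ÷ (39971/4025) = 1054365841/160883275 in (≈ 6.554 in)

Q = 1054365841/160883275 in ≈ 6.554 in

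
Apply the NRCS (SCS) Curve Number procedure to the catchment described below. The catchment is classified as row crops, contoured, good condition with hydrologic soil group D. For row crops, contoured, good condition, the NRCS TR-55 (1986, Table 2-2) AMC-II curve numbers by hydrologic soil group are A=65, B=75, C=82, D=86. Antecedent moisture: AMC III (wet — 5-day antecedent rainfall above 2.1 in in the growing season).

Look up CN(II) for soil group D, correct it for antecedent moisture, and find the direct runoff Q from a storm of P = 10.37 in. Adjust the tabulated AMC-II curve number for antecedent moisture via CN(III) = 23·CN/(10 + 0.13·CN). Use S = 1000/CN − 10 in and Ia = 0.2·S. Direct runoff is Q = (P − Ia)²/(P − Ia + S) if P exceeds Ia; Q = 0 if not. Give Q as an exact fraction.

Q = 1023320397649/106969547700 in ≈ 9.566 in

NRCS table: row crops, contoured, good condition, soil group D → CN(II) = 86
CN(III) from CN(II)=86: (23·86)/(10 + 0.13·86) = 98900/1059 ≈ 93.390
S = 1000/(98900/1059) − 10 = 700/989 in ≈ 0.708 in
Ia = 0.2·(700/989) = 140/989 in ≈ 0.142 in
Excess rainfall: 10.370 − 0.142 = 10.228 in; P > Ia so Q > 0
Q = (1011593/98900)²/((1011593/98900) + 700/989) = (1023320397649/9781210000)/(1081593/98900) = 1023320397649/106969547700 in ≈ 9.566 in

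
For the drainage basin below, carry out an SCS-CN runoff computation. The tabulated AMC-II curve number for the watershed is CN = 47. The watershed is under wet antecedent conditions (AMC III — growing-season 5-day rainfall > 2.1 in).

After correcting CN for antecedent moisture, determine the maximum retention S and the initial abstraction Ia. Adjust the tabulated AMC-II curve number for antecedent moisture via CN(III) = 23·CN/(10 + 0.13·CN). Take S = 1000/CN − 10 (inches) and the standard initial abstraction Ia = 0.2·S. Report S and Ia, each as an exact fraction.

Adjust CN=47 to AMC III: 23·47/(10 + 0.13·47) → 1081 ÷ (1611/100) = 108100/1611 ≈ 67.101
Max retention: S = 1000/(108100/1611) − 10 = 5300/1081 in (≈ 4.903 in)
Ia = 0.2S: 0.2·4.903 = 0.981 in (exactly 1060/1081)

S = 5300/1081 in ≈ 4.903 in; Ia = 1060/1081 in ≈ 0.981 in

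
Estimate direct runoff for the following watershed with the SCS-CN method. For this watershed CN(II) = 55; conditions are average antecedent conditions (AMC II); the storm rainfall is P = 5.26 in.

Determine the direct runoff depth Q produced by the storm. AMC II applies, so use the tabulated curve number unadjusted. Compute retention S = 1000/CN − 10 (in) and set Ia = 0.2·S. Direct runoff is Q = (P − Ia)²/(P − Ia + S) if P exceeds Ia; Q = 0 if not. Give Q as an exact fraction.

CN(II) = 55; AMC II needs no correction.
Retention S: 1000/CN − 10 with CN=55.000 → S = 90/11 ≈ 8.182 in
Ia = 0.2·(90/11) = 18/11 in ≈ 1.636 in
Excess rainfall: 5.260 − 1.636 = 3.624 in; P > Ia so Q > 0
Q: (1993/550)² ÷ (6493/550) = 3972049/3571150 in (≈ 1.112 in)

Q = 3972049/3571150 in ≈ 1.112 in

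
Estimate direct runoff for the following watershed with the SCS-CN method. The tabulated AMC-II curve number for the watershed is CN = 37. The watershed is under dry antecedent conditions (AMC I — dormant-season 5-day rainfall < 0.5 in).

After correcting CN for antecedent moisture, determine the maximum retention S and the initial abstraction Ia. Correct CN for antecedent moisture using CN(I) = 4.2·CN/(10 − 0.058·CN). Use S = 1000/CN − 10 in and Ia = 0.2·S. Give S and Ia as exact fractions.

S = 1500/37 in ≈ 40.541 in; Ia = 300/37 in ≈ 8.108 in

Dry (AMC I): CN(I) = 4.2·37/(10 − 0.058·37) = (777/5)/(3927/500) = 3700/187 ≈ 19.786
Max retention: S = 1000/(3700/187) − 10 = 1500/37 in (≈ 40.541 in)
Ia = 0.2S: 0.2·40.541 = 8.108 in (exactly 300/37)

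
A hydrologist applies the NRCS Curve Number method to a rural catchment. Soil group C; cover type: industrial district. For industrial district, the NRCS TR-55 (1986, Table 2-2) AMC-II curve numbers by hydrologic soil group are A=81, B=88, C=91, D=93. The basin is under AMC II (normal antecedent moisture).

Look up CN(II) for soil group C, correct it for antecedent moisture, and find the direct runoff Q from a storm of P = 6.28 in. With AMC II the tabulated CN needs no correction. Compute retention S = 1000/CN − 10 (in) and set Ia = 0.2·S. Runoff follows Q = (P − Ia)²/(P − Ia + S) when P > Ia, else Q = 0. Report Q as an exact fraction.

NRCS table: industrial district, soil group C → CN(II) = 91
AMC II — tabulated CN = 91 applies directly.
Retention S: 1000/CN − 10 with CN=91.000 → S = 90/91 ≈ 0.989 in
Initial abstraction Ia = S/5 = (90/91)/5 = 18/91 ≈ 0.198 in
Since P=6.280 > Ia=0.198: effective rainfall P−Ia = 13837/2275 in
Q: (13837/2275)² ÷ (16087/2275) = 191462569/36597925 in (≈ 5.232 in)

Q = 191462569/36597925 in ≈ 5.232 in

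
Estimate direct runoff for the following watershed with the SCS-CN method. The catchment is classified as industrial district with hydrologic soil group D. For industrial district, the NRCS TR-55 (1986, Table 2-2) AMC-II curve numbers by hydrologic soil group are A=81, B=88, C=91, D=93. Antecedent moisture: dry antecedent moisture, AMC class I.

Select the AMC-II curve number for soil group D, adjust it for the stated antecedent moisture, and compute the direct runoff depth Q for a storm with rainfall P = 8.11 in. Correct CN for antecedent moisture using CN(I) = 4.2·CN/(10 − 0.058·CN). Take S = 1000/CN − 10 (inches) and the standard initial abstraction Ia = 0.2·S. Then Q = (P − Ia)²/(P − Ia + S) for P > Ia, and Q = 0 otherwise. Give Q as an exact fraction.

NRCS table: industrial district, soil group D → CN(II) = 93
Dry (AMC I): CN(I) = 4.2·93/(10 − 0.058·93) = (1953/5)/(2303/500) = 27900/329 ≈ 84.802
S = 1000/(27900/329) − 10 = 500/279 in ≈ 1.792 in
Ia = 0.2·(500/279) = 100/279 in ≈ 0.358 in
P − Ia = 8.110 − 0.358 = 216269/27900 ≈ 7.752 in (> 0, runoff occurs)
Q: (216269/27900)² ÷ (266269/27900) = 46772280361/7428905100 in (≈ 6.296 in)

Q = 46772280361/7428905100 in ≈ 6.296 in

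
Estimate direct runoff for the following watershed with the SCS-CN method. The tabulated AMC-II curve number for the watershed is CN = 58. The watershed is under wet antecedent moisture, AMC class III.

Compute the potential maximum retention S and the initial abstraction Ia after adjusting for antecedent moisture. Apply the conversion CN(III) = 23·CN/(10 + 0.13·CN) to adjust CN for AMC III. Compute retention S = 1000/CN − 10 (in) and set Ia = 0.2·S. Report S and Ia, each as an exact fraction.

Adjust CN=58 to AMC III: 23·58/(10 + 0.13·58) → 1334 ÷ (877/50) = 66700/877 ≈ 76.055
Max retention: S = 1000/(66700/877) − 10 = 2100/667 in (≈ 3.148 in)
Ia = 0.2·(2100/667) = 420/667 in ≈ 0.630 in

S = 2100/667 in ≈ 3.148 in; Ia = 420/667 in ≈ 0.630 in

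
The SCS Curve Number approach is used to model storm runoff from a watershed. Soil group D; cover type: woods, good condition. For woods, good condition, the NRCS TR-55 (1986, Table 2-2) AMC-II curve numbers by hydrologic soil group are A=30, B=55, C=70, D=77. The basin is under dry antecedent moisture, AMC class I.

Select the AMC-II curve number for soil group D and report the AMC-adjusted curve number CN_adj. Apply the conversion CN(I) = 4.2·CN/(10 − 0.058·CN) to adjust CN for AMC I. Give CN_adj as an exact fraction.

CN_adj = 161700/2767 ≈ 58.439

NRCS table: woods, good condition, soil group D → CN(II) = 77
Adjust CN=77 to AMC I: 4.2·77/(10 − 0.058·77) → (1617/5) ÷ (2767/500) = 161700/2767 ≈ 58.439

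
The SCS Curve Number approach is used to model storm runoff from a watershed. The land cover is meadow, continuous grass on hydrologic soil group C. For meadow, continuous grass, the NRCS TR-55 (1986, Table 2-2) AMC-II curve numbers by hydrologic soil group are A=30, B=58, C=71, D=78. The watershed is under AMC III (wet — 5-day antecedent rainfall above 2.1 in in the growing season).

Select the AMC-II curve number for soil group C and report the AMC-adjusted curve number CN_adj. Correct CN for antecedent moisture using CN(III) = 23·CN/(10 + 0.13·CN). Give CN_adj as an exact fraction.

NRCS table: meadow, continuous grass, soil group C → CN(II) = 71
CN(III) from CN(II)=71: (23·71)/(10 + 0.13·71) = 163300/1923 ≈ 84.919

CN_adj = 163300/1923 ≈ 84.919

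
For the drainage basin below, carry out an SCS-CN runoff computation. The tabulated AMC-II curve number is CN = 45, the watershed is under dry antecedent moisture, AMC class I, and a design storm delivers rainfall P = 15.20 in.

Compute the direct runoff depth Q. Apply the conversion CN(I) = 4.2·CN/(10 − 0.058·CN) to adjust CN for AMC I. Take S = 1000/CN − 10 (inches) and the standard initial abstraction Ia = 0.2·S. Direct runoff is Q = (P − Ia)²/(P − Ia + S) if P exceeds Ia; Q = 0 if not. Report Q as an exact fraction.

Q = 19642624/8590995 in ≈ 2.286 in

CN(I) from CN(II)=45: (4.2·45)/(10 − 0.058·45) = 18900/739 ≈ 25.575
S = 1000/(18900/739) − 10 = 5500/189 in ≈ 29.101 in
Ia = 0.2S: 0.2·29.101 = 5.820 in (exactly 1100/189)
P − Ia = 15.200 − 5.820 = 8864/945 ≈ 9.380 in (> 0, runoff occurs)
Runoff Q = (P−Ia)²/(P−Ia+S) = (9.380)²/(9.380+29.101) = 19642624/8590995 ≈ 2.286 in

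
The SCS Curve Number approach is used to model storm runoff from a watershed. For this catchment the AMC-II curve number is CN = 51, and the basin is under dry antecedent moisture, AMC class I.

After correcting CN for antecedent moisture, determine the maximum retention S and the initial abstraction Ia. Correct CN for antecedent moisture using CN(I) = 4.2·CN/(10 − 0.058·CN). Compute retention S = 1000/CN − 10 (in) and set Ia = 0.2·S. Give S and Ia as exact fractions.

S = 3500/153 in ≈ 22.876 in; Ia = 700/153 in ≈ 4.575 in

CN(I) from CN(II)=51: (4.2·51)/(10 − 0.058·51) = 15300/503 ≈ 30.417
Retention S: 1000/CN − 10 with CN=30.417 → S = 3500/153 ≈ 22.876 in
Ia = 0.2·(3500/153) = 700/153 in ≈ 4.575 in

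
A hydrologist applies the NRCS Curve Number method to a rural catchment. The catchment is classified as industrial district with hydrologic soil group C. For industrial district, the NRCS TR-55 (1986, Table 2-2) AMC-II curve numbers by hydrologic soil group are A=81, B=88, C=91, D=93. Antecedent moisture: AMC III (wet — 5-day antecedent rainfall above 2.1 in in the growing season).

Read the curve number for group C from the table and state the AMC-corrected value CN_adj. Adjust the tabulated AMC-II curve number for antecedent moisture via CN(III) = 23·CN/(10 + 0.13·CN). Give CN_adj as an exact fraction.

CN_adj = 209300/2183 ≈ 95.877

NRCS table: industrial district, soil group C → CN(II) = 91
Wet (AMC III): CN(III) = 23·91/(10 + 0.13·91) = 2093/(2183/100) = 209300/2183 ≈ 95.877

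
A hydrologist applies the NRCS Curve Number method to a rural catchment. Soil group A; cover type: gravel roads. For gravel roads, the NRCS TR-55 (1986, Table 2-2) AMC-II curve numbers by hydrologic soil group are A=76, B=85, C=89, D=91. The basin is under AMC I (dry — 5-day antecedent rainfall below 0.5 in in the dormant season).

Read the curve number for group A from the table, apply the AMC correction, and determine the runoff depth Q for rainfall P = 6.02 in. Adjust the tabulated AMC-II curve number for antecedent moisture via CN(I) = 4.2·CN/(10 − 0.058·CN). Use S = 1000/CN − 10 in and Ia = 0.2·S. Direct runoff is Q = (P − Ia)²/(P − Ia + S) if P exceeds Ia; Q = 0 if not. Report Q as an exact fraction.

Q = 901981089/532219450 in ≈ 1.695 in

NRCS table: gravel roads, soil group A → CN(II) = 76
CN(I) from CN(II)=76: (4.2·76)/(10 − 0.058·76) = 13300/233 ≈ 57.082
Max retention: S = 1000/(13300/233) − 10 = 1000/133 in (≈ 7.519 in)
Ia = 0.2·(1000/133) = 200/133 in ≈ 1.504 in
P − Ia = 6.020 − 1.504 = 30033/6650 ≈ 4.516 in (> 0, runoff occurs)
Q = (30033/6650)²/((30033/6650) + 1000/133) = (901981089/44222500)/(80033/6650) = 901981089/532219450 in ≈ 1.695 in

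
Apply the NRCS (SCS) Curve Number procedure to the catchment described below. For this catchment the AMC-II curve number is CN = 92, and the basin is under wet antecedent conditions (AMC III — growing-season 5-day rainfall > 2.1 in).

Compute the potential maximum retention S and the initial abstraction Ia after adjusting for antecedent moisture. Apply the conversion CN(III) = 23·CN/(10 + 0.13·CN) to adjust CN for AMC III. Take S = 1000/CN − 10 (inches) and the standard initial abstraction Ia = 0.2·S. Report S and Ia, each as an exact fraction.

Wet (AMC III): CN(III) = 23·92/(10 + 0.13·92) = 2116/(549/25) = 52900/549 ≈ 96.357
S = 1000/(52900/549) − 10 = 200/529 in ≈ 0.378 in
Initial abstraction Ia = S/5 = (200/529)/5 = 40/529 ≈ 0.076 in

S = 200/529 in ≈ 0.378 in; Ia = 40/529 in ≈ 0.076 in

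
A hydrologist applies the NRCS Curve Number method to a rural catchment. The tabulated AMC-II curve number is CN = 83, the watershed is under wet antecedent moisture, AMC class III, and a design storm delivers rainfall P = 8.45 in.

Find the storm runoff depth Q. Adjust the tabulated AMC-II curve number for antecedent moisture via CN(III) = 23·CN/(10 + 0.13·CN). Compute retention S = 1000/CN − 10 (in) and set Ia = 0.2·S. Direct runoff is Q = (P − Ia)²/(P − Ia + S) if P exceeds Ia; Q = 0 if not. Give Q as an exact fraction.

Adjust CN=83 to AMC III: 23·83/(10 + 0.13·83) → 1909 ÷ (2079/100) = 190900/2079 ≈ 91.823
Max retention: S = 1000/(190900/2079) − 10 = 1700/1909 in (≈ 0.891 in)
Ia = 0.2S: 0.2·0.891 = 0.178 in (exactly 340/1909)
Since P=8.450 > Ia=0.178: effective rainfall P−Ia = 315821/38180 in
Q = (315821/38180)²/((315821/38180) + 1700/1909) = (99742904041/1457712400)/(349821/38180) = 99742904041/13356165780 in ≈ 7.468 in

Q = 99742904041/13356165780 in ≈ 7.468 in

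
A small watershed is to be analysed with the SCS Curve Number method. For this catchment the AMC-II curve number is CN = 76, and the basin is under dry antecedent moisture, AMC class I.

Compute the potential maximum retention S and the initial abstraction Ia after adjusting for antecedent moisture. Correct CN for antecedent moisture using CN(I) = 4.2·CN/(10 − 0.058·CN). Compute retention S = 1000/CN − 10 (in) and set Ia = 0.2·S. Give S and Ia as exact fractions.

Dry (AMC I): CN(I) = 4.2·76/(10 − 0.058·76) = (1596/5)/(699/125) = 13300/233 ≈ 57.082
S = 1000/(13300/233) − 10 = 1000/133 in ≈ 7.519 in
Ia = 0.2S: 0.2·7.519 = 1.504 in (exactly 200/133)

S = 1000/133 in ≈ 7.519 in; Ia = 200/133 in ≈ 1.504 in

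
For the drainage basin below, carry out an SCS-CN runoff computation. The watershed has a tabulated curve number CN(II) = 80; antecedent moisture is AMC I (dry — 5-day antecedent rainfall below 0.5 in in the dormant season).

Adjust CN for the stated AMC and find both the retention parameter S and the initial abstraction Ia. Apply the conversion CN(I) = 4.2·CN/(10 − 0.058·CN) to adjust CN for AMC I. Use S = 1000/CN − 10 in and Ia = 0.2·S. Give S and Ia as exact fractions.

Dry (AMC I): CN(I) = 4.2·80/(10 − 0.058·80) = 336/(134/25) = 4200/67 ≈ 62.687
S = 1000/(4200/67) − 10 = 125/21 in ≈ 5.952 in
Ia = 0.2S: 0.2·5.952 = 1.190 in (exactly 25/21)

S = 125/21 in ≈ 5.952 in; Ia = 25/21 in ≈ 1.190 in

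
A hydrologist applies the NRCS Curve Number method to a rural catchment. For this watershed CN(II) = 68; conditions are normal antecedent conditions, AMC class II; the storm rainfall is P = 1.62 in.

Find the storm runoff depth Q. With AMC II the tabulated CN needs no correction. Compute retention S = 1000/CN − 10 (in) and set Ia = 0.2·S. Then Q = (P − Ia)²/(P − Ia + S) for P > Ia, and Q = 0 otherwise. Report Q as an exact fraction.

CN(II) = 68; AMC II needs no correction.
Max retention: S = 1000/68 − 10 = 80/17 in (≈ 4.706 in)
Initial abstraction Ia = S/5 = (80/17)/5 = 16/17 ≈ 0.941 in
Since P=1.620 > Ia=0.941: effective rainfall P−Ia = 577/850 in
Q = (577/850)²/((577/850) + 80/17) = (332929/722500)/(4577/850) = 332929/3890450 in ≈ 0.086 in

Q = 332929/3890450 in ≈ 0.086 in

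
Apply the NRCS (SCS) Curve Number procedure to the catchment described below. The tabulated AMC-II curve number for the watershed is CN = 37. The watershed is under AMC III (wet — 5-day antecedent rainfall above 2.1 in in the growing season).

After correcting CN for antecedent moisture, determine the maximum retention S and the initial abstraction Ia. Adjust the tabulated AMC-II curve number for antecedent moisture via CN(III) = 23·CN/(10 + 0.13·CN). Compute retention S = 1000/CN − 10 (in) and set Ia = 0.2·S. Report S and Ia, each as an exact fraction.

CN(III) from CN(II)=37: (23·37)/(10 + 0.13·37) = 85100/1481 ≈ 57.461
Retention S: 1000/CN − 10 with CN=57.461 → S = 6300/851 ≈ 7.403 in
Ia = 0.2·(6300/851) = 1260/851 in ≈ 1.481 in

S = 6300/851 in ≈ 7.403 in; Ia = 1260/851 in ≈ 1.481 in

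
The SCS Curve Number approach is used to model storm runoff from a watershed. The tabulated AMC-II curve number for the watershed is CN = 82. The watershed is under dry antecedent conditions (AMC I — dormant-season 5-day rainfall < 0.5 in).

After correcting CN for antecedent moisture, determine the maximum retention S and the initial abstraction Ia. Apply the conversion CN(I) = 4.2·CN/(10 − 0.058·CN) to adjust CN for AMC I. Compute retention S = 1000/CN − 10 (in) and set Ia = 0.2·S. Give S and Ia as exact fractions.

S = 1500/287 in ≈ 5.226 in; Ia = 300/287 in ≈ 1.045 in

CN(I) from CN(II)=82: (4.2·82)/(10 − 0.058·82) = 28700/437 ≈ 65.675
Retention S: 1000/CN − 10 with CN=65.675 → S = 1500/287 ≈ 5.226 in
Ia = 0.2S: 0.2·5.226 = 1.045 in (exactly 300/287)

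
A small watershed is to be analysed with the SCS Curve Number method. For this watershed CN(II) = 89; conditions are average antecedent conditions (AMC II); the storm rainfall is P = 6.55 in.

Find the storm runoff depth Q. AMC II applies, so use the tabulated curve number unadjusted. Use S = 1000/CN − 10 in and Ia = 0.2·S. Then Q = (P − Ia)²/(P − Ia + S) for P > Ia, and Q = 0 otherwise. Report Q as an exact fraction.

Q = 125865961/23885820 in ≈ 5.269 in

AMC II — tabulated CN = 89 applies directly.
S = 1000/89 − 10 = 110/89 in ≈ 1.236 in
Initial abstraction Ia = S/5 = (110/89)/5 = 22/89 ≈ 0.247 in
P − Ia = 6.550 − 0.247 = 11219/1780 ≈ 6.303 in (> 0, runoff occurs)
Runoff Q = (P−Ia)²/(P−Ia+S) = (6.303)²/(6.303+1.236) = 125865961/23885820 ≈ 5.269 in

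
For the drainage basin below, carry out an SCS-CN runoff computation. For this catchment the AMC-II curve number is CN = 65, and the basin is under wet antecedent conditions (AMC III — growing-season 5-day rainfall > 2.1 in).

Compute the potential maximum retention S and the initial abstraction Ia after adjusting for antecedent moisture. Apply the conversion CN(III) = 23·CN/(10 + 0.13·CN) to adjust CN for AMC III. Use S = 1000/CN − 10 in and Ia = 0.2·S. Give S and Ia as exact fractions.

CN(III) from CN(II)=65: (23·65)/(10 + 0.13·65) = 29900/369 ≈ 81.030
Max retention: S = 1000/(29900/369) − 10 = 700/299 in (≈ 2.341 in)
Ia = 0.2·(700/299) = 140/299 in ≈ 0.468 in

S = 700/299 in ≈ 2.341 in; Ia = 140/299 in ≈ 0.468 in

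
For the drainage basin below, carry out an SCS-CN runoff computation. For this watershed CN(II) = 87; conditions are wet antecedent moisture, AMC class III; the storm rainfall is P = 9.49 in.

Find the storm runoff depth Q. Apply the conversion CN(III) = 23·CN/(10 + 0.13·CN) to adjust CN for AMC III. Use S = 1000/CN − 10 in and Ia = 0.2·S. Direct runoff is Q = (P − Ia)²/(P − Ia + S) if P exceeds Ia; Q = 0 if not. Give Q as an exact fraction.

Adjust CN=87 to AMC III: 23·87/(10 + 0.13·87) → 2001 ÷ (2131/100) = 200100/2131 ≈ 93.900
S = 1000/(200100/2131) − 10 = 1300/2001 in ≈ 0.650 in
Ia = 0.2S: 0.2·0.650 = 0.130 in (exactly 260/2001)
P − Ia = 9.490 − 0.130 = 1872949/200100 ≈ 9.360 in (> 0, runoff occurs)
Q = (1872949/200100)²/((1872949/200100) + 1300/2001) = (3507937956601/40040010000)/(2002949/200100) = 269841381277/30830007300 in ≈ 8.753 in

Q = 269841381277/30830007300 in ≈ 8.753 in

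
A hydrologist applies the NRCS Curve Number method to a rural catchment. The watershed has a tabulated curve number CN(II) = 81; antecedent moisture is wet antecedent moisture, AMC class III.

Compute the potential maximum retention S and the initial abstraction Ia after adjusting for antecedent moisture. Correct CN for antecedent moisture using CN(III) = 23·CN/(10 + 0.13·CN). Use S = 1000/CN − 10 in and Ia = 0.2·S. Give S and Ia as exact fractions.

S = 1900/1863 in ≈ 1.020 in; Ia = 380/1863 in ≈ 0.204 in

Adjust CN=81 to AMC III: 23·81/(10 + 0.13·81) → 1863 ÷ (2053/100) = 186300/2053 ≈ 90.745
Retention S: 1000/CN − 10 with CN=90.745 → S = 1900/1863 ≈ 1.020 in
Ia = 0.2·(1900/1863) = 380/1863 in ≈ 0.204 in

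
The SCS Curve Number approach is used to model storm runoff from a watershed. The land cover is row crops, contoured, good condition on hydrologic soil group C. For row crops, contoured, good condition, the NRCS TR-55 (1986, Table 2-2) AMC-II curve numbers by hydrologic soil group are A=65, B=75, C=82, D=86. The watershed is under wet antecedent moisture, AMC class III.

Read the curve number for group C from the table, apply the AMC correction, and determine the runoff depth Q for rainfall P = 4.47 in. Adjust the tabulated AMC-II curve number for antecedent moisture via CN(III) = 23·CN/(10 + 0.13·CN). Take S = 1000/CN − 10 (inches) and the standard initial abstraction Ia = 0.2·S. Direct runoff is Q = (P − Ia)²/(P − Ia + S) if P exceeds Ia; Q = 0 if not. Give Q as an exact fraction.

Q = 54276399147/15513010100 in ≈ 3.499 in

NRCS table: row crops, contoured, good condition, soil group C → CN(II) = 82
CN(III) from CN(II)=82: (23·82)/(10 + 0.13·82) = 94300/1033 ≈ 91.288
Max retention: S = 1000/(94300/1033) − 10 = 900/943 in (≈ 0.954 in)
Ia = 0.2·(900/943) = 180/943 in ≈ 0.191 in
P − Ia = 4.470 − 0.191 = 403521/94300 ≈ 4.279 in (> 0, runoff occurs)
Q: (403521/94300)² ÷ (493521/94300) = 54276399147/15513010100 in (≈ 3.499 in)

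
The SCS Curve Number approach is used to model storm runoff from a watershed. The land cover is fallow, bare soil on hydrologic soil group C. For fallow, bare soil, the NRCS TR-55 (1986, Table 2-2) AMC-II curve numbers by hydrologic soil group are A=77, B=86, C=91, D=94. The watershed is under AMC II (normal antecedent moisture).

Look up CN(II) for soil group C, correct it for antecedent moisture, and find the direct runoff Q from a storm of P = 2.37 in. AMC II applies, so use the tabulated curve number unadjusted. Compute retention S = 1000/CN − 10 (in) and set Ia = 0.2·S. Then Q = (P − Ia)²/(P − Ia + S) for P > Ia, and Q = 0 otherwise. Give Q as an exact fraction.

Q = 130244763/87259900 in ≈ 1.493 in

NRCS table: fallow, bare soil, soil group C → CN(II) = 91
AMC II — tabulated CN = 91 applies directly.
Retention S: 1000/CN − 10 with CN=91.000 → S = 90/91 ≈ 0.989 in
Ia = 0.2·(90/91) = 18/91 in ≈ 0.198 in
Since P=2.370 > Ia=0.198: effective rainfall P−Ia = 19767/9100 in
Runoff Q = (P−Ia)²/(P−Ia+S) = (2.172)²/(2.172+0.989) = 130244763/87259900 ≈ 1.493 in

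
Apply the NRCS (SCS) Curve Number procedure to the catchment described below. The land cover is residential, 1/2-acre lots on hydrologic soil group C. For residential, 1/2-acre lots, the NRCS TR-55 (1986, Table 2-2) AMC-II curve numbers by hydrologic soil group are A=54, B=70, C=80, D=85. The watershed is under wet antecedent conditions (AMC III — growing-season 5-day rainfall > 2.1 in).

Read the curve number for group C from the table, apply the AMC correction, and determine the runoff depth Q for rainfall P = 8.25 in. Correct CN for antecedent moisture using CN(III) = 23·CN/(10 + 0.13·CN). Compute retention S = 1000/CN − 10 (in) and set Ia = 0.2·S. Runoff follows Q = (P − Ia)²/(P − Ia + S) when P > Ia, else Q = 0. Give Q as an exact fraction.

NRCS table: residential, 1/2-acre lots, soil group C → CN(II) = 80
Wet (AMC III): CN(III) = 23·80/(10 + 0.13·80) = 1840/(102/5) = 4600/51 ≈ 90.196
S = 1000/(4600/51) − 10 = 25/23 in ≈ 1.087 in
Ia = 0.2S: 0.2·1.087 = 0.217 in (exactly 5/23)
P − Ia = 8.250 − 0.217 = 739/92 ≈ 8.033 in (> 0, runoff occurs)
Q = (739/92)²/((739/92) + 25/23) = (546121/8464)/(839/92) = 546121/77188 in ≈ 7.075 in

Q = 546121/77188 in ≈ 7.075 in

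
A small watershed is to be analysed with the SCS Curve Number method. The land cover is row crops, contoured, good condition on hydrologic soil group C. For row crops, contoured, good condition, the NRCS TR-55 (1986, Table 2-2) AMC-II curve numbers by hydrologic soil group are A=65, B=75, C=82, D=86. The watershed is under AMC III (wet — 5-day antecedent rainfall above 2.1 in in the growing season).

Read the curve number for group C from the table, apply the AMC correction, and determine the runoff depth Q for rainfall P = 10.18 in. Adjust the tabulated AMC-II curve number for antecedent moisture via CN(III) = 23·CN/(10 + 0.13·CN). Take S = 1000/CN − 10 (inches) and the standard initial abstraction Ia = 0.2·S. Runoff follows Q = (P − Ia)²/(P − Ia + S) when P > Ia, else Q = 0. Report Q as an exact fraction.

NRCS table: row crops, contoured, good condition, soil group C → CN(II) = 82
Adjust CN=82 to AMC III: 23·82/(10 + 0.13·82) → 1886 ÷ (1033/50) = 94300/1033 ≈ 91.288
Max retention: S = 1000/(94300/1033) − 10 = 900/943 in (≈ 0.954 in)
Ia = 0.2S: 0.2·0.954 = 0.191 in (exactly 180/943)
Since P=10.180 > Ia=0.191: effective rainfall P−Ia = 470987/47150 in
Q = (470987/47150)²/((470987/47150) + 900/943) = (221828754169/2223122500)/(515987/47150) = 221828754169/24328787050 in ≈ 9.118 in

Q = 221828754169/24328787050 in ≈ 9.118 in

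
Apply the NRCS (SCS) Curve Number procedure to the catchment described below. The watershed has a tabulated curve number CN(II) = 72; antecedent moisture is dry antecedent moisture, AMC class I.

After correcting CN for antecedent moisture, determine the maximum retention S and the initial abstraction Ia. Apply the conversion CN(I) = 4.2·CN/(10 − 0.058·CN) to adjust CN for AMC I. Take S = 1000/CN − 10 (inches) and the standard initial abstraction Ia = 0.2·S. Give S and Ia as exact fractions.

Adjust CN=72 to AMC I: 4.2·72/(10 − 0.058·72) → (1512/5) ÷ (728/125) = 675/13 ≈ 51.923
Retention S: 1000/CN − 10 with CN=51.923 → S = 250/27 ≈ 9.259 in
Ia = 0.2·(250/27) = 50/27 in ≈ 1.852 in

S = 250/27 in ≈ 9.259 in; Ia = 50/27 in ≈ 1.852 in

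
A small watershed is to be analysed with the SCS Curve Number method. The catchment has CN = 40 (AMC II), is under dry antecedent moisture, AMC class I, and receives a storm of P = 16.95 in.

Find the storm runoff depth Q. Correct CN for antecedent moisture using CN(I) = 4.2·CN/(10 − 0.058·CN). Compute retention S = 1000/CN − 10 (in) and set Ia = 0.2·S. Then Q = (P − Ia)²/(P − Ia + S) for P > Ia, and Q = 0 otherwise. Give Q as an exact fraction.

Adjust CN=40 to AMC I: 4.2·40/(10 − 0.058·40) → 168 ÷ (192/25) = 175/8 ≈ 21.875
S = 1000/(175/8) − 10 = 250/7 in ≈ 35.714 in
Initial abstraction Ia = S/5 = (250/7)/5 = 50/7 ≈ 7.143 in
Excess rainfall: 16.950 − 7.143 = 9.807 in; P > Ia so Q > 0
Q = (1373/140)²/((1373/140) + 250/7) = (1885129/19600)/(6373/140) = 1885129/892220 in ≈ 2.113 in

Q = 1885129/892220 in ≈ 2.113 in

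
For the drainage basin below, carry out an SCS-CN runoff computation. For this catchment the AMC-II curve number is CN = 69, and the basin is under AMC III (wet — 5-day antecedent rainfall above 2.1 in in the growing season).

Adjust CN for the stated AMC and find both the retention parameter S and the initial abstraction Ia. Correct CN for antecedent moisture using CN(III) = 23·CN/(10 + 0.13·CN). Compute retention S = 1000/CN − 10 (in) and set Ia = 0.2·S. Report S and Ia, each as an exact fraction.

Wet (AMC III): CN(III) = 23·69/(10 + 0.13·69) = 1587/(1897/100) = 158700/1897 ≈ 83.658
Max retention: S = 1000/(158700/1897) − 10 = 3100/1587 in (≈ 1.953 in)
Ia = 0.2·(3100/1587) = 620/1587 in ≈ 0.391 in

S = 3100/1587 in ≈ 1.953 in; Ia = 620/1587 in ≈ 0.391 in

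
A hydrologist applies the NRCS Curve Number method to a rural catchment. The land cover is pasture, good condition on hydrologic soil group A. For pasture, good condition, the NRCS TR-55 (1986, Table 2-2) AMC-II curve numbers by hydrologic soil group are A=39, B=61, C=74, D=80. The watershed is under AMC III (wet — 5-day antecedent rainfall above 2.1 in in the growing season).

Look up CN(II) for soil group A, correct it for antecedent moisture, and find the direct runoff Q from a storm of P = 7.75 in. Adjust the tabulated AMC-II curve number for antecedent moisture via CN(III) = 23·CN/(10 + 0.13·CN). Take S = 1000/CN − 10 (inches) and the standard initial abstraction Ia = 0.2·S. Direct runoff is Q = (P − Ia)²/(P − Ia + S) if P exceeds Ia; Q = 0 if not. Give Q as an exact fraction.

Q = 525647329/169809276 in ≈ 3.096 in

NRCS table: pasture, good condition, soil group A → CN(II) = 39
Adjust CN=39 to AMC III: 23·39/(10 + 0.13·39) → 897 ÷ (1507/100) = 89700/1507 ≈ 59.522
Retention S: 1000/CN − 10 with CN=59.522 → S = 6100/897 ≈ 6.800 in
Ia = 0.2·(6100/897) = 1220/897 in ≈ 1.360 in
Excess rainfall: 7.750 − 1.360 = 6.390 in; P > Ia so Q > 0
Runoff Q = (P−Ia)²/(P−Ia+S) = (6.390)²/(6.390+6.800) = 525647329/169809276 ≈ 3.096 in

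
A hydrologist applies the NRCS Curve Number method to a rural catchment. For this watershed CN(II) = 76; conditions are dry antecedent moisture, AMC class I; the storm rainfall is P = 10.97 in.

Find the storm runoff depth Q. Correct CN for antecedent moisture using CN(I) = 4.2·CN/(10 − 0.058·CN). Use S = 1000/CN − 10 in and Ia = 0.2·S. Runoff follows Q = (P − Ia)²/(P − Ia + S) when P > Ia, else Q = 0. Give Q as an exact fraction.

Q = 15851061801/3004483300 in ≈ 5.276 in

CN(I) from CN(II)=76: (4.2·76)/(10 − 0.058·76) = 13300/233 ≈ 57.082
Max retention: S = 1000/(13300/233) − 10 = 1000/133 in (≈ 7.519 in)
Ia = 0.2·(1000/133) = 200/133 in ≈ 1.504 in
P − Ia = 10.970 − 1.504 = 125901/13300 ≈ 9.466 in (> 0, runoff occurs)
Runoff Q = (P−Ia)²/(P−Ia+S) = (9.466)²/(9.466+7.519) = 15851061801/3004483300 ≈ 5.276 in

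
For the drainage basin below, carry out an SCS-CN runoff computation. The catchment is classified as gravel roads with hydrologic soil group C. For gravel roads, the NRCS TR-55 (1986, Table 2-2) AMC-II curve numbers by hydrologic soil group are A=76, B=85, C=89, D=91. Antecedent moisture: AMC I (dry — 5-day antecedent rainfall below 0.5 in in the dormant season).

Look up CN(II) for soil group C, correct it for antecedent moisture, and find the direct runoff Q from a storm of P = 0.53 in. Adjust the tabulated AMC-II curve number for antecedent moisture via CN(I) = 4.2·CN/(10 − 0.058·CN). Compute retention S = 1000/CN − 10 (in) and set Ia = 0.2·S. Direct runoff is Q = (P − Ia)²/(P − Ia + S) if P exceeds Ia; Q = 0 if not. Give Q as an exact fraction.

Q = 0 in ≈ 0.000 in

NRCS table: gravel roads, soil group C → CN(II) = 89
Adjust CN=89 to AMC I: 4.2·89/(10 − 0.058·89) → (1869/5) ÷ (2419/500) = 186900/2419 ≈ 77.263
Retention S: 1000/CN − 10 with CN=77.263 → S = 5500/1869 ≈ 2.943 in
Ia = 0.2S: 0.2·2.943 = 0.589 in (exactly 1100/1869)
P = 0.530 ≤ Ia = 0.589 in: entire storm abstracted, Q = 0.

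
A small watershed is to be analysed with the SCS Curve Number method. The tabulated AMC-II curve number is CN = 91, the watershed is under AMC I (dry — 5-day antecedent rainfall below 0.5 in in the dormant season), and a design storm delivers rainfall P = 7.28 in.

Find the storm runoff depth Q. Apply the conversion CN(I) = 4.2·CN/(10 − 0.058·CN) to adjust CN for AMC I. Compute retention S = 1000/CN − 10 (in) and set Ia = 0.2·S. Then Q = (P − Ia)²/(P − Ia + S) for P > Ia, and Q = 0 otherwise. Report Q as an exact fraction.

Q = 5878966178/1161999475 in ≈ 5.059 in

Adjust CN=91 to AMC I: 4.2·91/(10 − 0.058·91) → (1911/5) ÷ (2361/500) = 63700/787 ≈ 80.940
Retention S: 1000/CN − 10 with CN=80.940 → S = 1500/637 ≈ 2.355 in
Ia = 0.2S: 0.2·2.355 = 0.471 in (exactly 300/637)
Since P=7.280 > Ia=0.471: effective rainfall P−Ia = 108434/15925 in
Q = (108434/15925)²/((108434/15925) + 1500/637) = (11757932356/253605625)/(145934/15925) = 5878966178/1161999475 in ≈ 5.059 in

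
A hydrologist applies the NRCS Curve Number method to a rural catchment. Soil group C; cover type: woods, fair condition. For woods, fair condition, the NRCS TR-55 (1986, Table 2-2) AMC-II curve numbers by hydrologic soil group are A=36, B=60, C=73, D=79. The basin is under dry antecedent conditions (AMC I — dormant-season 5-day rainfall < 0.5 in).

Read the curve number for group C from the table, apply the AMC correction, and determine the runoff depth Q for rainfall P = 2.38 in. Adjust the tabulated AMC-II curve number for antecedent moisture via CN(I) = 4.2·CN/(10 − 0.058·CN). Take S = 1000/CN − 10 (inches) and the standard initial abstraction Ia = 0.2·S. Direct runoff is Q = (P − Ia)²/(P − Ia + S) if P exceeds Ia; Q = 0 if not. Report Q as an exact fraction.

Q = 249924481/6152669950 in ≈ 0.041 in

NRCS table: woods, fair condition, soil group C → CN(II) = 73
Adjust CN=73 to AMC I: 4.2·73/(10 − 0.058·73) → (1533/5) ÷ (2883/500) = 51100/961 ≈ 53.174
Retention S: 1000/CN − 10 with CN=53.174 → S = 4500/511 ≈ 8.806 in
Ia = 0.2·(4500/511) = 900/511 in ≈ 1.761 in
Since P=2.380 > Ia=1.761: effective rainfall P−Ia = 15809/25550 in
Q = (15809/25550)²/((15809/25550) + 4500/511) = (249924481/652802500)/(240809/25550) = 249924481/6152669950 in ≈ 0.041 in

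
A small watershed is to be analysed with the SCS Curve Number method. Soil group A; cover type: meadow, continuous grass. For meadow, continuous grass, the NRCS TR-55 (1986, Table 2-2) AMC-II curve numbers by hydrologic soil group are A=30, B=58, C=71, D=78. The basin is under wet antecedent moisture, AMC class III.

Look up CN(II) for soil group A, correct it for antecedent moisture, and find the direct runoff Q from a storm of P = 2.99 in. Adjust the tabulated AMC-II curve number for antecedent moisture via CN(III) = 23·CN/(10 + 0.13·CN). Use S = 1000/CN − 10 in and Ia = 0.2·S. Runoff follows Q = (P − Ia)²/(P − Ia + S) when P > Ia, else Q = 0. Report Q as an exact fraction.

Q = 43970161/528753900 in ≈ 0.083 in

NRCS table: meadow, continuous grass, soil group A → CN(II) = 30
Wet (AMC III): CN(III) = 23·30/(10 + 0.13·30) = 690/(139/10) = 6900/139 ≈ 49.640
Retention S: 1000/CN − 10 with CN=49.640 → S = 700/69 ≈ 10.145 in
Ia = 0.2S: 0.2·10.145 = 2.029 in (exactly 140/69)
Excess rainfall: 2.990 − 2.029 = 0.961 in; P > Ia so Q > 0
Q = (6631/6900)²/((6631/6900) + 700/69) = (43970161/47610000)/(76631/6900) = 43970161/528753900 in ≈ 0.083 in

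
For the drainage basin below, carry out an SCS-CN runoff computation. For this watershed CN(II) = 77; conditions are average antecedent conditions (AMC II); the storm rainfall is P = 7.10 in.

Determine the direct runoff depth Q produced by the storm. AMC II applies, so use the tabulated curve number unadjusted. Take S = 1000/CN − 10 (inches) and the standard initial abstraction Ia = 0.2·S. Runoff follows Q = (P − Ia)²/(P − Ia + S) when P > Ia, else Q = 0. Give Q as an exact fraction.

CN(II) = 77; AMC II needs no correction.
S = 1000/77 − 10 = 230/77 in ≈ 2.987 in
Initial abstraction Ia = S/5 = (230/77)/5 = 46/77 ≈ 0.597 in
Since P=7.100 > Ia=0.597: effective rainfall P−Ia = 5007/770 in
Runoff Q = (P−Ia)²/(P−Ia+S) = (6.503)²/(6.503+2.987) = 25070049/5626390 ≈ 4.456 in

Q = 25070049/5626390 in ≈ 4.456 in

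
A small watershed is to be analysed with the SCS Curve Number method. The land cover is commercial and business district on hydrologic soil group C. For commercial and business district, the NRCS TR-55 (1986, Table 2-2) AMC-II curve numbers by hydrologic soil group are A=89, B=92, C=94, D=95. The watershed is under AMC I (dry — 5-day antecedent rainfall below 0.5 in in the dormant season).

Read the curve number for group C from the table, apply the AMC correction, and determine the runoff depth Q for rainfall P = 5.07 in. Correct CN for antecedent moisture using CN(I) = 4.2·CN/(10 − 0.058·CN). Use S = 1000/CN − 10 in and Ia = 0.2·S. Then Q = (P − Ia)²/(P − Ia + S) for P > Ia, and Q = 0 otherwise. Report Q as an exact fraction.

NRCS table: commercial and business district, soil group C → CN(II) = 94
Adjust CN=94 to AMC I: 4.2·94/(10 − 0.058·94) → (1974/5) ÷ (1137/250) = 32900/379 ≈ 86.807
S = 1000/(32900/379) − 10 = 500/329 in ≈ 1.520 in
Initial abstraction Ia = S/5 = (500/329)/5 = 100/329 ≈ 0.304 in
Excess rainfall: 5.070 − 0.304 = 4.766 in; P > Ia so Q > 0
Runoff Q = (P−Ia)²/(P−Ia+S) = (4.766)²/(4.766+1.520) = 24587180809/6803818700 ≈ 3.614 in

Q = 24587180809/6803818700 in ≈ 3.614 in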